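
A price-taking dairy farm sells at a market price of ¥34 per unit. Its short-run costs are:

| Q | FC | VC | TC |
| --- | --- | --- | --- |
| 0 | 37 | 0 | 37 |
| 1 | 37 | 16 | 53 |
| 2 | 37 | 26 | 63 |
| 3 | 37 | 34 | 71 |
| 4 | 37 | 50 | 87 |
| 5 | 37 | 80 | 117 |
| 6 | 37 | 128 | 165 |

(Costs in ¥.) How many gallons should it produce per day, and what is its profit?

Q = 5; profit = ¥53

Tabulate TR − TC: Q=0: -37; Q=1: -19; Q=2: 5; Q=3: 31; Q=4: 49; Q=5: 53; Q=6: 39.
Profit is maximized at Q = 5. AVC there is 80/5 = ¥16 ≤ P, so producing beats shutting down (which would give -¥37).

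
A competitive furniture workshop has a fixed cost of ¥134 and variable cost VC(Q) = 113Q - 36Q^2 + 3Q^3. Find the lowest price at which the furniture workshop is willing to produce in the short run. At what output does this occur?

¥5 per unit, at Q = 6

The firm shuts down when price falls below the minimum of average variable cost. AVC = VC/Q = 113 - 36Q + 3Q^2.
At the minimum of AVC, MC = AVC. MC = 113 - 72Q + 9Q^2; setting MC = AVC gives 6Q^2 - 36Q = 0, so Q = 6. min AVC = 5.
The firm shuts down for any P below ¥5.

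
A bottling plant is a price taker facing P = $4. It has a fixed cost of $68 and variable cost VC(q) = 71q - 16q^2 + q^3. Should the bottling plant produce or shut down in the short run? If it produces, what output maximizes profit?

Strip out fixed cost: VC = 71q - 16q^2 + q^3. Then AVC = 71 - 16q + q^2 and MC = 71 - 32q + 3q^2.
The AVC parabola has its vertex at q = 16/2 = 8, where AVC = 71 - 16·8 + 8^2 = $7.
With P < min AVC ($4 < $7), every unit sold adds to the loss.
Shutting down limits the loss to fixed cost, $68.

Shut down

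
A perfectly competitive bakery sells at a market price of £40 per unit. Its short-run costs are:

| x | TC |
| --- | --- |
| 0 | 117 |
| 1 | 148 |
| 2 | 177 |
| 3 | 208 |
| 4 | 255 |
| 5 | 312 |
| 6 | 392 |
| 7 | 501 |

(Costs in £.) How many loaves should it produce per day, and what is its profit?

x = 3; profit = -£88

Tabulate TR − TC: x=0: -117; x=1: -108; x=2: -97; x=3: -88; x=4: -95; x=5: -112; x=6: -152; x=7: -221.
Profit is maximized at x = 3. AVC there is 91/3 = £30.33 ≤ P, so producing beats shutting down (which would give -£117).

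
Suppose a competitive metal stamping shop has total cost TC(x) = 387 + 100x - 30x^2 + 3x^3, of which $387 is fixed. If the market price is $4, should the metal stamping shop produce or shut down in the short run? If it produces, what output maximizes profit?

Shut down

Variable cost is VC = 100x - 30x^2 + 3x^3, so AVC = VC/x = 100 - 30x + 3x^2 and MC = dTC/dx = 100 - 60x + 9x^2.
AVC hits its minimum where MC = AVC, at x = 5, giving min AVC = 100 - 30·5 + 3·5^2 = $25.
Since P = $4 < min AVC = $25, price fails to cover variable cost at any output.
The firm minimizes its loss by shutting down and losing only its fixed cost of $387.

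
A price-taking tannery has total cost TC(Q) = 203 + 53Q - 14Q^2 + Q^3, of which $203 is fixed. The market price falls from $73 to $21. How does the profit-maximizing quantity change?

Output falls from 10 to 8

MC = 53 - 28Q + 3Q^2; the shutdown threshold is min AVC = $4 (at Q = 7).
With P = $73 above the shutdown price, P = MC gives Q = 10.
At P = $21 ≥ min AVC, set P = MC: Q = 8. The firm stays open but cuts output.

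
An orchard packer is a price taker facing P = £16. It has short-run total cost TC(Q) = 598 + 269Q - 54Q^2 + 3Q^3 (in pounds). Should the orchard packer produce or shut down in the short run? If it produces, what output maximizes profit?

Shut down

Variable cost is VC = 269Q - 54Q^2 + 3Q^3, so AVC = VC/Q = 269 - 54Q + 3Q^2 and MC = dTC/dQ = 269 - 108Q + 9Q^2.
The AVC parabola has its vertex at Q = 54/6 = 9, where AVC = 269 - 54·9 + 3·9^2 = £26.
With P < min AVC (£16 < £26), every unit sold adds to the loss.
Best response: produce nothing and absorb the £598 fixed cost.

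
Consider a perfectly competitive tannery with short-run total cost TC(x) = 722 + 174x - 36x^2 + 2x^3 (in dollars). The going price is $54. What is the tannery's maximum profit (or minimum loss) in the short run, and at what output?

AVC = 174 - 36x + 2x^2; min AVC = $12 at x = 9. Since P = $54 ≥ min AVC, the firm produces.
MC = 174 - 72x + 6x^2. Setting P = MC and taking the root on the rising branch gives x* = 10.
TR = 54·10 = 540. TC = 722 + 140 = 862. Profit = 540 − 862 = -$322.
Shutting down would mean losing the fixed cost of $722, so operating at a loss of $322 is better by $400.

Profit = -$322 at x = 10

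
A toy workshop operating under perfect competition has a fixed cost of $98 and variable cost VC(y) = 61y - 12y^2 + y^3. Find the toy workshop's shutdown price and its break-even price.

AVC = 61 - 12y + y^2; minimized at y = 6, giving min AVC = $25. That is the shutdown price.
ATC = 98/y + 61 - 12y + y^2. Setting dATC/dy = −98/y^2 − 12 + 2y = 0 gives y = 7 (since 2·7^3 − 12·7^2 = 98).
min ATC = 98/7 + 61 − 12·7 + 7^2 = $40. That is the break-even price.
For $25 ≤ P < $40 the firm produces at a loss; below $25 it shuts down.

Shutdown price = $25; break-even price = $40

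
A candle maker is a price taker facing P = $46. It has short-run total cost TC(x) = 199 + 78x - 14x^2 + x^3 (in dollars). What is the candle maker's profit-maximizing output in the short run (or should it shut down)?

Variable cost is VC = 78x - 14x^2 + x^3, so AVC = VC/x = 78 - 14x + x^2 and MC = dTC/dx = 78 - 28x + 3x^2.
AVC is minimized where dAVC/dx = -14 + 2x = 0, at x = 7; min AVC = 78 - 14·7 + 7^2 = $29.
P = $46 exceeds min AVC = $29, so the firm stays open.
P = MC gives 32 - 28x + 3x^2 = 0, with roots 4/3 and 8. Take the larger (rising MC): x* = 8.
Check: AVC at x = 8 is $30 ≤ P, so revenue covers variable cost.
Profit = P·x − TC = 46·8 − 439 = -$71, a loss, but smaller than the $199 fixed cost the firm would lose by shutting down.

Produce at x = 8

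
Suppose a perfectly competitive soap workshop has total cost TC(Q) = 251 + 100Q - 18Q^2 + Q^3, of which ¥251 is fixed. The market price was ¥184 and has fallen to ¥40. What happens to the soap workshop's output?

Output falls from 14 to 10

AVC = 100 - 18Q + Q^2, minimized at Q = 9 where min AVC = ¥19. MC = 100 - 36Q + 3Q^2.
At P = ¥184 ≥ min AVC, set P = MC on the rising branch: Q = 14.
At P = ¥40 ≥ min AVC, set P = MC: Q = 10. The firm stays open but cuts output.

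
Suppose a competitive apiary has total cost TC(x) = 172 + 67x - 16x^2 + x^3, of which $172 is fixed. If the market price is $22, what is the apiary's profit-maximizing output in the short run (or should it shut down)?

Produce at x = 9

From TC, MC = TC'(x) = 67 - 32x + 3x^2 and AVC = VC/x = 67 - 16x + x^2.
The AVC parabola has its vertex at x = 16/2 = 8, where AVC = 67 - 16·8 + 8^2 = $3.
Since P = $22 ≥ min AVC = $3, price covers variable cost and the firm should produce.
Solving P = MC: 45 - 32x + 3x^2 = 0 ⇒ x = 5/3 or 9. On the upward-sloping branch, x* = 9.
Check: AVC at x = 9 is $4 ≤ P, so revenue covers variable cost.
Profit = P·x − TC = 22·9 − 208 = -$10, a loss, but smaller than the $172 fixed cost the firm would lose by shutting down.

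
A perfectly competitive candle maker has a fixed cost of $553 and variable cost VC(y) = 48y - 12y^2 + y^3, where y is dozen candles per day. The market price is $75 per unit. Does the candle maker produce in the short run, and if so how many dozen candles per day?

Produce at y = 9

Variable cost is VC = 48y - 12y^2 + y^3, so AVC = VC/y = 48 - 12y + y^2 and MC = dTC/dy = 48 - 24y + 3y^2.
AVC is minimized where dAVC/dy = -12 + 2y = 0, at y = 6; min AVC = 48 - 12·6 + 6^2 = $12.
Because $75 ≥ $12, revenue can cover variable cost; the firm operates.
Solving P = MC: -27 - 24y + 3y^2 = 0 ⇒ y = -1 or 9. On the upward-sloping branch, y* = 9.
Check: AVC at y = 9 is $21 ≤ P, so revenue covers variable cost.
Profit = P·y − TC = 75·9 − 742 = -$67, a loss, but smaller than the $553 fixed cost the firm would lose by shutting down.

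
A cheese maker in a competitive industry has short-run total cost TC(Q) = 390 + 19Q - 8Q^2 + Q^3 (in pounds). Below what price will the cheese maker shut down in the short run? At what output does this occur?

£3 per unit, at Q = 4

Short-run supply begins at min AVC. From VC = 19Q - 8Q^2 + Q^3, AVC = 19 - 8Q + Q^2.
At the minimum of AVC, MC = AVC. MC = 19 - 16Q + 3Q^2; setting MC = AVC gives 2Q^2 - 8Q = 0, so Q = 4. min AVC = 3.
So the shutdown price is £3.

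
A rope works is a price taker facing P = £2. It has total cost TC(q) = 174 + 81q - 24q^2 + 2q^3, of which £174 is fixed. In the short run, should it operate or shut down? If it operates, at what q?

Strip out fixed cost: VC = 81q - 24q^2 + 2q^3. Then AVC = 81 - 24q + 2q^2 and MC = 81 - 48q + 6q^2.
AVC hits its minimum where MC = AVC, at q = 6, giving min AVC = 81 - 24·6 + 2·6^2 = £9.
Since P = £2 < min AVC = £9, price fails to cover variable cost at any output.
Best response: produce nothing and absorb the £174 fixed cost.

Shut down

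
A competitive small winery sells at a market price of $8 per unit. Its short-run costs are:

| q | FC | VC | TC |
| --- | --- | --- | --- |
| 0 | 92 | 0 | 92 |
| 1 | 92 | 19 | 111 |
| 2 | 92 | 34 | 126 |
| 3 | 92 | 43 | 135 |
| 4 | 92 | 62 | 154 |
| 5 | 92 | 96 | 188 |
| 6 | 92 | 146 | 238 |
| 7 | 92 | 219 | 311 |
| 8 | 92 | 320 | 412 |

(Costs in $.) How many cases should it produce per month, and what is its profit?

q = 0 (shut down); profit = -$92

Profit at each row (π = 8q − TC): q=0: -92; q=1: -103; q=2: -110; q=3: -111; q=4: -122; q=5: -148; q=6: -190; q=7: -255; q=8: -348.
Profit is highest at q = 0. Equivalently, the lowest AVC in the table is 43/3 ≈ $14.33 at q = 3, and P = $8 falls below it — price never covers variable cost, so the firm shuts down and loses only its fixed cost.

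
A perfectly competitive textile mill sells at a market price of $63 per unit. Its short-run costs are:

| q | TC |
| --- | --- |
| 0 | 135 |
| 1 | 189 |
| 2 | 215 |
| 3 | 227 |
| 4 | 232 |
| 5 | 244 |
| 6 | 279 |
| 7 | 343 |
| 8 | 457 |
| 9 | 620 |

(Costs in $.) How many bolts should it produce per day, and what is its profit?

q = 6; profit = $99

Tabulate TR − TC: q=0: -135; q=1: -126; q=2: -89; q=3: -38; q=4: 20; q=5: 71; q=6: 99; q=7: 98; q=8: 47; q=9: -53.
Profit is maximized at q = 6. AVC there is 144/6 = $24 ≤ P, so producing beats shutting down (which would give -$135).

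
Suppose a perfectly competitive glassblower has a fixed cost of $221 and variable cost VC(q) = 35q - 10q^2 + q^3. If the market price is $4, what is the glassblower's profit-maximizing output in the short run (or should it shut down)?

Shut down

Variable cost is VC = 35q - 10q^2 + q^3, so AVC = VC/q = 35 - 10q + q^2 and MC = dTC/dq = 35 - 20q + 3q^2.
The AVC parabola has its vertex at q = 10/2 = 5, where AVC = 35 - 10·5 + 5^2 = $10.
P = $4 lies below min AVC = $10; no output level covers variable cost.
The firm minimizes its loss by shutting down and losing only its fixed cost of $221.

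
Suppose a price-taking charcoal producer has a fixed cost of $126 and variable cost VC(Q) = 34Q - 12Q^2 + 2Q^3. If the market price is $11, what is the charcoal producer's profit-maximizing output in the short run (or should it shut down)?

Strip out fixed cost: VC = 34Q - 12Q^2 + 2Q^3. Then AVC = 34 - 12Q + 2Q^2 and MC = 34 - 24Q + 6Q^2.
AVC is minimized where dAVC/dQ = -12 + 4Q = 0, at Q = 3; min AVC = 34 - 12·3 + 2·3^2 = $16.
With P < min AVC ($11 < $16), every unit sold adds to the loss.
The firm minimizes its loss by shutting down and losing only its fixed cost of $126.

Shut down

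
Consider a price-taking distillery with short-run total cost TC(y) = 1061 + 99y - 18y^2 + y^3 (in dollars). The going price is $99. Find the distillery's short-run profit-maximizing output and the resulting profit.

Profit = -$197 at y = 12

AVC = 99 - 18y + y^2 has its minimum $18 at y = 9; price $99 clears that bar, so the firm operates.
MC = 99 - 36y + 3y^2. Setting P = MC and taking the root on the rising branch gives y* = 12.
TR = 99·12 = 1188. TC = 1061 + 324 = 1385. Profit = 1188 − 1385 = -$197.
That loss of $197 beats the $1061 the firm would lose by shutting down; producing recovers $864 of fixed cost.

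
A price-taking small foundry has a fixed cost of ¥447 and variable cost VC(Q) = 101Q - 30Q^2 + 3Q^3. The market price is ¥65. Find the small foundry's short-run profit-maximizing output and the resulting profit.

Profit = -¥231 at Q = 6

AVC = 101 - 30Q + 3Q^2 has its minimum ¥26 at Q = 5; price ¥65 clears that bar, so the firm operates.
With MC = 101 - 60Q + 9Q^2, P = MC on the upward-sloping part at Q* = 6.
TR = 65·6 = 390. TC = 447 + 174 = 621. Profit = 390 − 621 = -¥231.
Shutting down would mean losing the fixed cost of ¥447, so operating at a loss of ¥231 is better by ¥216.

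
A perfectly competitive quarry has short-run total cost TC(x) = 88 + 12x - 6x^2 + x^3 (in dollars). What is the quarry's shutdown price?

Short-run supply begins at min AVC. From VC = 12x - 6x^2 + x^3, AVC = 12 - 6x + x^2.
dAVC/dx = -6 + 2x = 0 gives x = 3. min AVC = 12 - 6·3 + 3^2 = 3.
So the shutdown price is $3.

$3 per unit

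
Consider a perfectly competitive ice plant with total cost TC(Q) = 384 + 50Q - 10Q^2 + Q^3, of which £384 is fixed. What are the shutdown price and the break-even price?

AVC = 50 - 10Q + Q^2; minimized at Q = 5, giving min AVC = £25. That is the shutdown price.
ATC = 384/Q + 50 - 10Q + Q^2. Setting dATC/dQ = −384/Q^2 − 10 + 2Q = 0 gives Q = 8 (since 2·8^3 − 10·8^2 = 384).
min ATC = 384/8 + 50 − 10·8 + 8^2 = £82. That is the break-even price.
For £25 ≤ P < £82 the firm produces at a loss; below £25 it shuts down.

Shutdown price = £25; break-even price = £82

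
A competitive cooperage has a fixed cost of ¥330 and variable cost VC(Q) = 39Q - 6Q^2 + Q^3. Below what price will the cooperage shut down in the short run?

The shutdown price is the minimum of AVC. VC = 39Q - 6Q^2 + Q^3, so AVC = 39 - 6Q + Q^2.
dAVC/dQ = -6 + 2Q = 0 gives Q = 3. min AVC = 39 - 6·3 + 3^2 = 30.
So the shutdown price is ¥30.

¥30 per unit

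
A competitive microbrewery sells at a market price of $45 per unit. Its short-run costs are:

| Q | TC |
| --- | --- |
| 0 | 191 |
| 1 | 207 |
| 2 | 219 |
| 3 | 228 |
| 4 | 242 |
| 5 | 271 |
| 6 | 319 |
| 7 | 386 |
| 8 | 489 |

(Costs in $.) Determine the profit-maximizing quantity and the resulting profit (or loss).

Q = 5; profit = -$46

Compute π = P·Q − TC at each output: Q=0: -191; Q=1: -162; Q=2: -129; Q=3: -93; Q=4: -62; Q=5: -46; Q=6: -49; Q=7: -71; Q=8: -129.
Profit is maximized at Q = 5. AVC there is 80/5 = $16 ≤ P, so producing beats shutting down (which would give -$191).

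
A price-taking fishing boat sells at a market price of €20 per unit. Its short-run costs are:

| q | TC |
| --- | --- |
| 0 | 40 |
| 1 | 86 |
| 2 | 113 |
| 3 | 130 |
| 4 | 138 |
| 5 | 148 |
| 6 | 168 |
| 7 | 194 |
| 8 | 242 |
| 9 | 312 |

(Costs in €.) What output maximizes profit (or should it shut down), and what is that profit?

Compute π = P·q − TC at each output: q=0: -40; q=1: -66; q=2: -73; q=3: -70; q=4: -58; q=5: -48; q=6: -48; q=7: -54; q=8: -82; q=9: -132.
Profit is highest at q = 0. Equivalently, the lowest AVC in the table is 128/6 ≈ €21.33 at q = 6, and P = €20 falls below it — price never covers variable cost, so the firm shuts down and loses only its fixed cost.

q = 0 (shut down); profit = -€40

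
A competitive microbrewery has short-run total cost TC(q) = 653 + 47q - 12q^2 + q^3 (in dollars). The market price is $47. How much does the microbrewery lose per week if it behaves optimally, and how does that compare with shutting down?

Profit = -$397 at q = 8

AVC = 47 - 12q + q^2; min AVC = $11 at q = 6. Since P = $47 ≥ min AVC, the firm produces.
With MC = 47 - 24q + 3q^2, P = MC on the upward-sloping part at q* = 8.
TR = 47·8 = 376. TC = 653 + 120 = 773. Profit = 376 − 773 = -$397.
That loss of $397 beats the $653 the firm would lose by shutting down; producing recovers $256 of fixed cost.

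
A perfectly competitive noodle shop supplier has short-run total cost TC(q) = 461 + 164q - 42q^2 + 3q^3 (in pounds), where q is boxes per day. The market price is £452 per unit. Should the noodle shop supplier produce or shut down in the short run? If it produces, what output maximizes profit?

Produce at q = 12

Strip out fixed cost: VC = 164q - 42q^2 + 3q^3. Then AVC = 164 - 42q + 3q^2 and MC = 164 - 84q + 9q^2.
AVC hits its minimum where MC = AVC, at q = 7, giving min AVC = 164 - 42·7 + 3·7^2 = £17.
P = £452 exceeds min AVC = £17, so the firm stays open.
P = MC gives -288 - 84q + 9q^2 = 0, with roots -8/3 and 12. Take the larger (rising MC): q* = 12.
Check: AVC at q = 12 is £92 ≤ P, so revenue covers variable cost.
Profit = P·q − TC = 452·12 − 1565 = £3859.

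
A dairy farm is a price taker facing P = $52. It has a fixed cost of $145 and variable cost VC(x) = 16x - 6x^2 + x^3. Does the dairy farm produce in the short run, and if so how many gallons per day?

Variable cost is VC = 16x - 6x^2 + x^3, so AVC = VC/x = 16 - 6x + x^2 and MC = dTC/dx = 16 - 12x + 3x^2.
AVC is minimized where dAVC/dx = -6 + 2x = 0, at x = 3; min AVC = 16 - 6·3 + 3^2 = $7.
P = $52 exceeds min AVC = $7, so the firm stays open.
Solving P = MC: -36 - 12x + 3x^2 = 0 ⇒ x = -2 or 6. On the upward-sloping branch, x* = 6.
Check: AVC at x = 6 is $16 ≤ P, so revenue covers variable cost.
Profit = P·x − TC = 52·6 − 241 = $71.

Produce at x = 6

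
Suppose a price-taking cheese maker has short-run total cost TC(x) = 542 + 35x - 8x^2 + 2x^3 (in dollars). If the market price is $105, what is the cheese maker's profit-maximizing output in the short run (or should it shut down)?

Produce at x = 5

Strip out fixed cost: VC = 35x - 8x^2 + 2x^3. Then AVC = 35 - 8x + 2x^2 and MC = 35 - 16x + 6x^2.
AVC is minimized where dAVC/dx = -8 + 4x = 0, at x = 2; min AVC = 35 - 8·2 + 2·2^2 = $27.
Since P = $105 ≥ min AVC = $27, price covers variable cost and the firm should produce.
Solving P = MC: -70 - 16x + 6x^2 = 0 ⇒ x = -7/3 or 5. On the upward-sloping branch, x* = 5.
Check: AVC at x = 5 is $45 ≤ P, so revenue covers variable cost.
Profit = P·x − TC = 105·5 − 767 = -$242, a loss, but smaller than the $542 fixed cost the firm would lose by shutting down.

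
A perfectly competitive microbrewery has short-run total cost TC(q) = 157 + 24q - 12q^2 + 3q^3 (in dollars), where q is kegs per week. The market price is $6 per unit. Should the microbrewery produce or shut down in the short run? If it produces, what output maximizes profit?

From TC, MC = TC'(q) = 24 - 24q + 9q^2 and AVC = VC/q = 24 - 12q + 3q^2.
AVC is minimized where dAVC/dq = -12 + 6q = 0, at q = 2; min AVC = 24 - 12·2 + 3·2^2 = $12.
With P < min AVC ($6 < $12), every unit sold adds to the loss.
The firm minimizes its loss by shutting down and losing only its fixed cost of $157.

Shut down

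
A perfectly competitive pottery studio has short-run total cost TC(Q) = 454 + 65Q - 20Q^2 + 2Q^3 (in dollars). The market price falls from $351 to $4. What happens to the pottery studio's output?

Output falls from 11 to 0 (the firm shuts down)

MC = 65 - 40Q + 6Q^2; the shutdown threshold is min AVC = $15 (at Q = 5).
With P = $351 above the shutdown price, P = MC gives Q = 11.
At P = $4 < min AVC = $15, price no longer covers variable cost at any output, so the firm shuts down: Q = 0.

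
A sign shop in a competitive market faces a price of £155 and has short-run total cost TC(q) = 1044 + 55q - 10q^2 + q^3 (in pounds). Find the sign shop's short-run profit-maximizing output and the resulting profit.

Profit = -£44 at q = 10

AVC = 55 - 10q + q^2 has its minimum £30 at q = 5; price £155 clears that bar, so the firm operates.
With MC = 55 - 20q + 3q^2, P = MC on the upward-sloping part at q* = 10.
TR = 155·10 = 1550. TC = 1044 + 550 = 1594. Profit = 1550 − 1594 = -£44.
That loss of £44 beats the £1044 the firm would lose by shutting down; producing recovers £1000 of fixed cost.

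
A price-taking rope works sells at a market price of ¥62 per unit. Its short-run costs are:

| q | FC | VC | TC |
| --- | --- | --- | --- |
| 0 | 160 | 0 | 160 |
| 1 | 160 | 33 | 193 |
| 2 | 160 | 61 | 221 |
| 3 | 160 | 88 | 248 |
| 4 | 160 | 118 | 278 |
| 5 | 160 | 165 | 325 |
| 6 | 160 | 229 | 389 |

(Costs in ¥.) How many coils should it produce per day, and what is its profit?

q = 5; profit = -¥15

Profit at each row (π = 62q − TC): q=0: -160; q=1: -131; q=2: -97; q=3: -62; q=4: -30; q=5: -15; q=6: -17.
Profit is maximized at q = 5. AVC there is 165/5 = ¥33 ≤ P, so producing beats shutting down (which would give -¥160).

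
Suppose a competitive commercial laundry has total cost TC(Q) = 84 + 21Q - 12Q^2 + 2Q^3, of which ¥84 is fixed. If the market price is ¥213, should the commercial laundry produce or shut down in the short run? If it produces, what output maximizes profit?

Strip out fixed cost: VC = 21Q - 12Q^2 + 2Q^3. Then AVC = 21 - 12Q + 2Q^2 and MC = 21 - 24Q + 6Q^2.
AVC is minimized where dAVC/dQ = -12 + 4Q = 0, at Q = 3; min AVC = 21 - 12·3 + 2·3^2 = ¥3.
Because ¥213 ≥ ¥3, revenue can cover variable cost; the firm operates.
Set P = MC: 213 = 21 - 24Q + 6Q^2 → -192 - 24Q + 6Q^2 = 0. The roots are Q = -4 and Q = 8; the profit-maximizing output is on the rising part of MC, so Q* = 8.
Check: AVC at Q = 8 is ¥53 ≤ P, so revenue covers variable cost.
Profit = P·Q − TC = 213·8 − 508 = ¥1196.

Produce at Q = 8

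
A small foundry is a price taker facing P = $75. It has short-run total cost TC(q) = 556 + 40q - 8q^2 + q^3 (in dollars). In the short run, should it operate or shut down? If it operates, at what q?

Produce at q = 7

Variable cost is VC = 40q - 8q^2 + q^3, so AVC = VC/q = 40 - 8q + q^2 and MC = dTC/dq = 40 - 16q + 3q^2.
AVC hits its minimum where MC = AVC, at q = 4, giving min AVC = 40 - 8·4 + 4^2 = $24.
Because $75 ≥ $24, revenue can cover variable cost; the firm operates.
P = MC gives -35 - 16q + 3q^2 = 0, with roots -5/3 and 7. Take the larger (rising MC): q* = 7.
Check: AVC at q = 7 is $33 ≤ P, so revenue covers variable cost.
Profit = P·q − TC = 75·7 − 787 = -$262, a loss, but smaller than the $556 fixed cost the firm would lose by shutting down.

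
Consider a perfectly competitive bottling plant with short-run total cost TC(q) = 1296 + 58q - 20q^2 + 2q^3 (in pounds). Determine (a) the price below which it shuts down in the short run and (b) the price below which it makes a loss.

Shutdown price = £8; break-even price = £184

AVC = 58 - 20q + 2q^2; minimized at q = 5, giving min AVC = £8. That is the shutdown price.
ATC = 1296/q + 58 - 20q + 2q^2. Setting dATC/dq = −1296/q^2 − 20 + 4q = 0 gives q = 9 (since 4·9^3 − 20·9^2 = 1296).
min ATC = 1296/9 + 58 − 20·9 + 2·9^2 = £184. That is the break-even price.
For £8 ≤ P < £184 the firm produces at a loss; below £8 it shuts down.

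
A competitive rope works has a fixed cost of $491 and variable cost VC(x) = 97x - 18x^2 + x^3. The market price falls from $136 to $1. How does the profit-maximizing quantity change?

Output falls from 13 to 0 (the firm shuts down)

AVC = 97 - 18x + x^2, minimized at x = 9 where min AVC = $16. MC = 97 - 36x + 3x^2.
At P = $136 ≥ min AVC, set P = MC on the rising branch: x = 13.
At P = $1 < min AVC = $16, price no longer covers variable cost at any output, so the firm shuts down: x = 0.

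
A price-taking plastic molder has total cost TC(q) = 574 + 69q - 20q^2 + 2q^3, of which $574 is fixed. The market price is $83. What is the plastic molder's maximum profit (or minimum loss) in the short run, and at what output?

AVC = 69 - 20q + 2q^2 has its minimum $19 at q = 5; price $83 clears that bar, so the firm operates.
MC = 69 - 40q + 6q^2. Setting P = MC and taking the root on the rising branch gives q* = 7.
TR = 83·7 = 581. TC = 574 + 189 = 763. Profit = 581 − 763 = -$182.
That loss of $182 beats the $574 the firm would lose by shutting down; producing recovers $392 of fixed cost.

Profit = -$182 at q = 7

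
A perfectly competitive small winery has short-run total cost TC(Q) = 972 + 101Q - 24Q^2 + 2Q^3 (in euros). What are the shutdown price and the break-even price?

Shutdown price = €29; break-even price = €155

AVC = 101 - 24Q + 2Q^2; minimized at Q = 6, giving min AVC = €29. That is the shutdown price.
ATC = 972/Q + 101 - 24Q + 2Q^2. Setting dATC/dQ = −972/Q^2 − 24 + 4Q = 0 gives Q = 9 (since 4·9^3 − 24·9^2 = 972).
min ATC = 972/9 + 101 − 24·9 + 2·9^2 = €155. That is the break-even price.
For €29 ≤ P < €155 the firm produces at a loss; below €29 it shuts down.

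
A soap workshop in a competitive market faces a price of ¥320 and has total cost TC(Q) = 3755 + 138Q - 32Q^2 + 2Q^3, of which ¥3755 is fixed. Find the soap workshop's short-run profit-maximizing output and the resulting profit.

AVC = 138 - 32Q + 2Q^2 has its minimum ¥10 at Q = 8; price ¥320 clears that bar, so the firm operates.
With MC = 138 - 64Q + 6Q^2, P = MC on the upward-sloping part at Q* = 13.
TR = 320·13 = 4160. TC = 3755 + 780 = 4535. Profit = 4160 − 4535 = -¥375.
Shutting down would mean losing the fixed cost of ¥3755, so operating at a loss of ¥375 is better by ¥3380.

Profit = -¥375 at Q = 13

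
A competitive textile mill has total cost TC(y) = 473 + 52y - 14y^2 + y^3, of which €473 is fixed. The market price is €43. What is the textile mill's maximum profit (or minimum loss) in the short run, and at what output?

Profit = -€149 at y = 9

AVC = 52 - 14y + y^2 has its minimum €3 at y = 7; price €43 clears that bar, so the firm operates.
MC = 52 - 28y + 3y^2. Setting P = MC and taking the root on the rising branch gives y* = 9.
TR = 43·9 = 387. TC = 473 + 63 = 536. Profit = 387 − 536 = -€149.
That loss of €149 beats the €473 the firm would lose by shutting down; producing recovers €324 of fixed cost.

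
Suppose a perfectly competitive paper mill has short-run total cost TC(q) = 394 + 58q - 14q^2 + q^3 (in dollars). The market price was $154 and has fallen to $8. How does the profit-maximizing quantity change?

Output falls from 12 to 0 (the firm shuts down)

AVC = 58 - 14q + q^2, minimized at q = 7 where min AVC = $9. MC = 58 - 28q + 3q^2.
At P = $154 ≥ min AVC, set P = MC on the rising branch: q = 12.
At P = $8 < min AVC = $9, price no longer covers variable cost at any output, so the firm shuts down: q = 0.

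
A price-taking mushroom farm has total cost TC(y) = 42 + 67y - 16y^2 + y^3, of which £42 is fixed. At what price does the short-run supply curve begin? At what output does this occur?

The shutdown price is the minimum of AVC. VC = 67y - 16y^2 + y^3, so AVC = 67 - 16y + y^2.
dAVC/dy = -16 + 2y = 0 gives y = 8. min AVC = 67 - 16·8 + 8^2 = 3.
The firm shuts down for any P below £3.

£3 per unit, at y = 8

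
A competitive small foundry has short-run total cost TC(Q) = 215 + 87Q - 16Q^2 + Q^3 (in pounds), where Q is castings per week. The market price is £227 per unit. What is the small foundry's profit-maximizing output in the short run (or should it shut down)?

Produce at Q = 14

Variable cost is VC = 87Q - 16Q^2 + Q^3, so AVC = VC/Q = 87 - 16Q + Q^2 and MC = dTC/dQ = 87 - 32Q + 3Q^2.
AVC is minimized where dAVC/dQ = -16 + 2Q = 0, at Q = 8; min AVC = 87 - 16·8 + 8^2 = £23.
Because £227 ≥ £23, revenue can cover variable cost; the firm operates.
Set P = MC: 227 = 87 - 32Q + 3Q^2 → -140 - 32Q + 3Q^2 = 0. The roots are Q = -10/3 and Q = 14; the profit-maximizing output is on the rising part of MC, so Q* = 14.
Check: AVC at Q = 14 is £59 ≤ P, so revenue covers variable cost.
Profit = P·Q − TC = 227·14 − 1041 = £2137.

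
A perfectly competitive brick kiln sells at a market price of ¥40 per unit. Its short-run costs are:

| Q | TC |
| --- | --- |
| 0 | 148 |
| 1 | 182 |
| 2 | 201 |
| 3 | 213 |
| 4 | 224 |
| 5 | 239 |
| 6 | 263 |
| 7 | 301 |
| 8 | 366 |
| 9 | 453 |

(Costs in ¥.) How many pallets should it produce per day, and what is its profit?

Q = 7; profit = -¥21

Profit at each row (π = 40Q − TC): Q=0: -148; Q=1: -142; Q=2: -121; Q=3: -93; Q=4: -64; Q=5: -39; Q=6: -23; Q=7: -21; Q=8: -46; Q=9: -93.
Profit is maximized at Q = 7. AVC there is 153/7 = ¥21.86 ≤ P, so producing beats shutting down (which would give -¥148).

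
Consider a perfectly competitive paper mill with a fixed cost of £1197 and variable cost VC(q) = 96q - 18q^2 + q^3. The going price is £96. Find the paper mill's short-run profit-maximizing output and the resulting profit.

Profit = -£333 at q = 12

AVC = 96 - 18q + q^2 has its minimum £15 at q = 9; price £96 clears that bar, so the firm operates.
With MC = 96 - 36q + 3q^2, P = MC on the upward-sloping part at q* = 12.
TR = 96·12 = 1152. TC = 1197 + 288 = 1485. Profit = 1152 − 1485 = -£333.
That loss of £333 beats the £1197 the firm would lose by shutting down; producing recovers £864 of fixed cost.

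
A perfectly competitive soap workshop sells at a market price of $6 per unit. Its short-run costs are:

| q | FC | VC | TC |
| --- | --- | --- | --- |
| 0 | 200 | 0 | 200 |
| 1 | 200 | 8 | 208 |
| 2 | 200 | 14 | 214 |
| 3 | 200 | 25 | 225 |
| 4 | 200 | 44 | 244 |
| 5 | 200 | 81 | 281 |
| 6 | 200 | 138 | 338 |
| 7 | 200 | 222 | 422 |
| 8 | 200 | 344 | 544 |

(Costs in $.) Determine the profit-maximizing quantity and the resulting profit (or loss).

Compute π = P·q − TC at each output: q=0: -200; q=1: -202; q=2: -202; q=3: -207; q=4: -220; q=5: -251; q=6: -302; q=7: -380; q=8: -496.
Profit is highest at q = 0. Equivalently, the lowest AVC in the table is 14/2 ≈ $7 at q = 2, and P = $6 falls below it — price never covers variable cost, so the firm shuts down and loses only its fixed cost.

q = 0 (shut down); profit = -$200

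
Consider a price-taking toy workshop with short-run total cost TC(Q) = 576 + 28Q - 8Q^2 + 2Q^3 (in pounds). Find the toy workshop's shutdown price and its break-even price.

Shutdown price = £20; break-even price = £148

Shutdown price = min AVC. AVC = 28 - 8Q + 2Q^2, with vertex at Q = 2 and minimum £20.
ATC = 576/Q + 28 - 8Q + 2Q^2. Setting dATC/dQ = −576/Q^2 − 8 + 4Q = 0 gives Q = 6 (since 4·6^3 − 8·6^2 = 576).
min ATC = 576/6 + 28 − 8·6 + 2·6^2 = £148. That is the break-even price.
Between these two prices the firm operates at a loss; above £148 it earns a profit.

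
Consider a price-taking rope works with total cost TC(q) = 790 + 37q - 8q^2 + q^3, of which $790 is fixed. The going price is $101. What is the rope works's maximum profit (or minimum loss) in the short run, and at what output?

Profit = -$278 at q = 8

AVC = 37 - 8q + q^2; min AVC = $21 at q = 4. Since P = $101 ≥ min AVC, the firm produces.
With MC = 37 - 16q + 3q^2, P = MC on the upward-sloping part at q* = 8.
TR = 101·8 = 808. TC = 790 + 296 = 1086. Profit = 808 − 1086 = -$278.
By producing, the firm covers all variable cost plus $512 of fixed cost; shutting down would lose the full $790.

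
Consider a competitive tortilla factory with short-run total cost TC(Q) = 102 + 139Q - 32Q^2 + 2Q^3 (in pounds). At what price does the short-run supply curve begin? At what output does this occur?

Short-run supply begins at min AVC. From VC = 139Q - 32Q^2 + 2Q^3, AVC = 139 - 32Q + 2Q^2.
dAVC/dQ = -32 + 4Q = 0 gives Q = 8. min AVC = 139 - 32·8 + 2·8^2 = 11.
For P < £11 the firm produces nothing.

£11 per unit, at Q = 8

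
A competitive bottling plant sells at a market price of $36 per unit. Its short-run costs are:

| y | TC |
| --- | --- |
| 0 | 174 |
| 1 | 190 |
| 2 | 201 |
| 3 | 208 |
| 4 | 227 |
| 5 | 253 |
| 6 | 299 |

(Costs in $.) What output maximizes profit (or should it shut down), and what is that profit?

y = 5; profit = -$73

Compute π = P·y − TC at each output: y=0: -174; y=1: -154; y=2: -129; y=3: -100; y=4: -83; y=5: -73; y=6: -83.
Profit is maximized at y = 5. AVC there is 79/5 = $15.80 ≤ P, so producing beats shutting down (which would give -$174).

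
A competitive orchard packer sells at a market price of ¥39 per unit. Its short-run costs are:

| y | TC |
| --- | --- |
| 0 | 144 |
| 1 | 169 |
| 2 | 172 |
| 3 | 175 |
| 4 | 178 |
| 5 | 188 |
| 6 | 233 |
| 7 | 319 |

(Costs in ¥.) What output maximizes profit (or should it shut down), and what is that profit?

Profit at each row (π = 39y − TC): y=0: -144; y=1: -130; y=2: -94; y=3: -58; y=4: -22; y=5: 7; y=6: 1; y=7: -46.
Profit is maximized at y = 5. AVC there is 44/5 = ¥8.80 ≤ P, so producing beats shutting down (which would give -¥144).

y = 5; profit = ¥7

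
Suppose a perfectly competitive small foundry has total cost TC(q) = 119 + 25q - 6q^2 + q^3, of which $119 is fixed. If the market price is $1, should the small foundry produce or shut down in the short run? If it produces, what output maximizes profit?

Shut down

From TC, MC = TC'(q) = 25 - 12q + 3q^2 and AVC = VC/q = 25 - 6q + q^2.
The AVC parabola has its vertex at q = 6/2 = 3, where AVC = 25 - 6·3 + 3^2 = $16.
Since P = $1 < min AVC = $16, price fails to cover variable cost at any output.
The firm minimizes its loss by shutting down and losing only its fixed cost of $119.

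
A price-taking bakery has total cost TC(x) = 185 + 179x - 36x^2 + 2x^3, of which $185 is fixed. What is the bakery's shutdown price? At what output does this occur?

Short-run supply begins at min AVC. From VC = 179x - 36x^2 + 2x^3, AVC = 179 - 36x + 2x^2.
At the minimum of AVC, MC = AVC. MC = 179 - 72x + 6x^2; setting MC = AVC gives 4x^2 - 36x = 0, so x = 9. min AVC = 17.
So the shutdown price is $17.

$17 per unit, at x = 9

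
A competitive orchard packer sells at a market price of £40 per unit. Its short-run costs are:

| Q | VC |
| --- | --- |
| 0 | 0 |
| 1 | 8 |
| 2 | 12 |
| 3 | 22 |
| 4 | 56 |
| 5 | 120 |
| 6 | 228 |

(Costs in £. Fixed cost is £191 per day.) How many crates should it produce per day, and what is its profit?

Q = 4; profit = -£87

Compute π = P·Q − TC at each output: Q=0: -191; Q=1: -159; Q=2: -123; Q=3: -93; Q=4: -87; Q=5: -111; Q=6: -179.
Profit is maximized at Q = 4. AVC there is 56/4 = £14 ≤ P, so producing beats shutting down (which would give -£191).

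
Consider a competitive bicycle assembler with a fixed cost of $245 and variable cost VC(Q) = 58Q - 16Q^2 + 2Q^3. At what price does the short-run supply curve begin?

The shutdown price is the minimum of AVC. VC = 58Q - 16Q^2 + 2Q^3, so AVC = 58 - 16Q + 2Q^2.
At the minimum of AVC, MC = AVC. MC = 58 - 32Q + 6Q^2; setting MC = AVC gives 4Q^2 - 16Q = 0, so Q = 4. min AVC = 26.
The firm shuts down for any P below $26.

$26 per unit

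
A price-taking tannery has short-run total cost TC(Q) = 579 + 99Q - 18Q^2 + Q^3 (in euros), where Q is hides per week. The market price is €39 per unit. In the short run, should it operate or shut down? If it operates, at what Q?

Variable cost is VC = 99Q - 18Q^2 + Q^3, so AVC = VC/Q = 99 - 18Q + Q^2 and MC = dTC/dQ = 99 - 36Q + 3Q^2.
The AVC parabola has its vertex at Q = 18/2 = 9, where AVC = 99 - 18·9 + 9^2 = €18.
P = €39 exceeds min AVC = €18, so the firm stays open.
Solving P = MC: 60 - 36Q + 3Q^2 = 0 ⇒ Q = 2 or 10. On the upward-sloping branch, Q* = 10.
Check: AVC at Q = 10 is €19 ≤ P, so revenue covers variable cost.
Profit = P·Q − TC = 39·10 − 769 = -€379, a loss, but smaller than the €579 fixed cost the firm would lose by shutting down.

Produce at Q = 10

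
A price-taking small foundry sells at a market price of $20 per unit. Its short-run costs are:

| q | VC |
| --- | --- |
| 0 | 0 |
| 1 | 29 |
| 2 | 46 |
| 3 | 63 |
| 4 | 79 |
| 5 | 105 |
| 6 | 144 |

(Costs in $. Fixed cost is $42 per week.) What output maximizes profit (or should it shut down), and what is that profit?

q = 4; profit = -$41

Compute π = P·q − TC at each output: q=0: -42; q=1: -51; q=2: -48; q=3: -45; q=4: -41; q=5: -47; q=6: -66.
Profit is maximized at q = 4. AVC there is 79/4 = $19.75 ≤ P, so producing beats shutting down (which would give -$42).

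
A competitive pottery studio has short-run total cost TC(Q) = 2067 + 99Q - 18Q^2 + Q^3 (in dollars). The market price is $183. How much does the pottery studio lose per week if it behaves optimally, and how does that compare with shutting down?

AVC = 99 - 18Q + Q^2; min AVC = $18 at Q = 9. Since P = $183 ≥ min AVC, the firm produces.
MC = 99 - 36Q + 3Q^2. Setting P = MC and taking the root on the rising branch gives Q* = 14.
TR = 183·14 = 2562. TC = 2067 + 602 = 2669. Profit = 2562 − 2669 = -$107.
By producing, the firm covers all variable cost plus $1960 of fixed cost; shutting down would lose the full $2067.

Profit = -$107 at Q = 14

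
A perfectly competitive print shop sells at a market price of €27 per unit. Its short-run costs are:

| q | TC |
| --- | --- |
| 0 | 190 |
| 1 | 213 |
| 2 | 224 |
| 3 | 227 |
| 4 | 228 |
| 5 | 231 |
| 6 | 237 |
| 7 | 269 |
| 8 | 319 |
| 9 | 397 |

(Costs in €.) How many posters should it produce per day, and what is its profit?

q = 6; profit = -€75

Profit at each row (π = 27q − TC): q=0: -190; q=1: -186; q=2: -170; q=3: -146; q=4: -120; q=5: -96; q=6: -75; q=7: -80; q=8: -103; q=9: -154.
Profit is maximized at q = 6. AVC there is 47/6 = €7.83 ≤ P, so producing beats shutting down (which would give -€190).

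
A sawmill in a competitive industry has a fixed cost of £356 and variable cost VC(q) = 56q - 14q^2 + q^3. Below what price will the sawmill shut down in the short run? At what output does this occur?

£7 per unit, at q = 7

The firm shuts down when price falls below the minimum of average variable cost. AVC = VC/q = 56 - 14q + q^2.
dAVC/dq = -14 + 2q = 0 gives q = 7. min AVC = 56 - 14·7 + 7^2 = 7.
The firm shuts down for any P below £7.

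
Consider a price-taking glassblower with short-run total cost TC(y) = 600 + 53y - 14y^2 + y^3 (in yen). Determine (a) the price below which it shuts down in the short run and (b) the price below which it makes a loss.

AVC = 53 - 14y + y^2; minimized at y = 7, giving min AVC = ¥4. That is the shutdown price.
ATC = 600/y + 53 - 14y + y^2. Setting dATC/dy = −600/y^2 − 14 + 2y = 0 gives y = 10 (since 2·10^3 − 14·10^2 = 600).
min ATC = 600/10 + 53 − 14·10 + 10^2 = ¥73. That is the break-even price.
Between these two prices the firm operates at a loss; above ¥73 it earns a profit.

Shutdown price = ¥4; break-even price = ¥73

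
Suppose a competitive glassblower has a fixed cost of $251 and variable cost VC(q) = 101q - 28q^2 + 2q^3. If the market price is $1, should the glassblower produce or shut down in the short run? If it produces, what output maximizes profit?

Variable cost is VC = 101q - 28q^2 + 2q^3, so AVC = VC/q = 101 - 28q + 2q^2 and MC = dTC/dq = 101 - 56q + 6q^2.
AVC hits its minimum where MC = AVC, at q = 7, giving min AVC = 101 - 28·7 + 2·7^2 = $3.
Since P = $1 < min AVC = $3, price fails to cover variable cost at any output.
Best response: produce nothing and absorb the $251 fixed cost.

Shut down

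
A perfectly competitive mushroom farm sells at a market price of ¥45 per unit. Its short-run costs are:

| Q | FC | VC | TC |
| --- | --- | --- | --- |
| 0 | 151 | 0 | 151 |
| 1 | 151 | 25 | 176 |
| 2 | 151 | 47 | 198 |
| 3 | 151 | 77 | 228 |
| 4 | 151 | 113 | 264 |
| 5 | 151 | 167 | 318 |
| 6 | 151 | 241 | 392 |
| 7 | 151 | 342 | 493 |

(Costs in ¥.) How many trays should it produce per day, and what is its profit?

Compute π = P·Q − TC at each output: Q=0: -151; Q=1: -131; Q=2: -108; Q=3: -93; Q=4: -84; Q=5: -93; Q=6: -122; Q=7: -178.
Profit is maximized at Q = 4. AVC there is 113/4 = ¥28.25 ≤ P, so producing beats shutting down (which would give -¥151).

Q = 4; profit = -¥84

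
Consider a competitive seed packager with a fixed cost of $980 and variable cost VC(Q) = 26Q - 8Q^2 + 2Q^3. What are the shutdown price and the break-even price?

AVC = 26 - 8Q + 2Q^2; minimized at Q = 2, giving min AVC = $18. That is the shutdown price.
ATC = 980/Q + 26 - 8Q + 2Q^2. Setting dATC/dQ = −980/Q^2 − 8 + 4Q = 0 gives Q = 7 (since 4·7^3 − 8·7^2 = 980).
min ATC = 980/7 + 26 − 8·7 + 2·7^2 = $208. That is the break-even price.
Between these two prices the firm operates at a loss; above $208 it earns a profit.

Shutdown price = $18; break-even price = $208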